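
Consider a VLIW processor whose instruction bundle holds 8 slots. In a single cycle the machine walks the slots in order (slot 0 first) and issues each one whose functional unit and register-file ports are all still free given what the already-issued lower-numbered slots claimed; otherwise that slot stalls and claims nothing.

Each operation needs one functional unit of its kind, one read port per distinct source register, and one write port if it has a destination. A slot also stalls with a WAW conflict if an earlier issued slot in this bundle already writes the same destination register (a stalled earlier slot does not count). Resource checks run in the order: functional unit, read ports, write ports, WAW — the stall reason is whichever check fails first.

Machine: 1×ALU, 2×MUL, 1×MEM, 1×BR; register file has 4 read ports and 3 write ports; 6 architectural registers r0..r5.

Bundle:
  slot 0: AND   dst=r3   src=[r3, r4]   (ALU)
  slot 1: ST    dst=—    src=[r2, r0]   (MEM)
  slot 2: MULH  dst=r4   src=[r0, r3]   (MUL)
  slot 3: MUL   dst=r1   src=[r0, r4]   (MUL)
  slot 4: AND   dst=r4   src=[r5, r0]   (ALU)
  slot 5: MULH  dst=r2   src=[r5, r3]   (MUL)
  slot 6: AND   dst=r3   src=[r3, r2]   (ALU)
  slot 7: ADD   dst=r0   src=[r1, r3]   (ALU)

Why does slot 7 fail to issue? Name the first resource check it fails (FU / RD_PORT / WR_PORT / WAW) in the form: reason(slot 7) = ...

[0] ALU needs rd=2 wr=1: ok; after: ALU=0 MUL=2 MEM=1 BR=1, R=2, W=2
[1] MEM needs rd=2 wr=0: ok; after: ALU=0 MUL=2 MEM=0 BR=1, R=0, W=2
[2] MUL needs rd=2 wr=1: RD_PORT; after: ALU=0 MUL=2 MEM=0 BR=1, R=0, W=2
[3] MUL needs rd=2 wr=1: RD_PORT; after: ALU=0 MUL=2 MEM=0 BR=1, R=0, W=2
[4] ALU needs rd=2 wr=1: FU; after: ALU=0 MUL=2 MEM=0 BR=1, R=0, W=2
[5] MUL needs rd=2 wr=1: RD_PORT; after: ALU=0 MUL=2 MEM=0 BR=1, R=0, W=2
[6] ALU needs rd=2 wr=1: FU; after: ALU=0 MUL=2 MEM=0 BR=1, R=0, W=2
[7] ALU needs rd=2 wr=1: FU; after: ALU=0 MUL=2 MEM=0 BR=1, R=0, W=2

reason(slot 7) = FU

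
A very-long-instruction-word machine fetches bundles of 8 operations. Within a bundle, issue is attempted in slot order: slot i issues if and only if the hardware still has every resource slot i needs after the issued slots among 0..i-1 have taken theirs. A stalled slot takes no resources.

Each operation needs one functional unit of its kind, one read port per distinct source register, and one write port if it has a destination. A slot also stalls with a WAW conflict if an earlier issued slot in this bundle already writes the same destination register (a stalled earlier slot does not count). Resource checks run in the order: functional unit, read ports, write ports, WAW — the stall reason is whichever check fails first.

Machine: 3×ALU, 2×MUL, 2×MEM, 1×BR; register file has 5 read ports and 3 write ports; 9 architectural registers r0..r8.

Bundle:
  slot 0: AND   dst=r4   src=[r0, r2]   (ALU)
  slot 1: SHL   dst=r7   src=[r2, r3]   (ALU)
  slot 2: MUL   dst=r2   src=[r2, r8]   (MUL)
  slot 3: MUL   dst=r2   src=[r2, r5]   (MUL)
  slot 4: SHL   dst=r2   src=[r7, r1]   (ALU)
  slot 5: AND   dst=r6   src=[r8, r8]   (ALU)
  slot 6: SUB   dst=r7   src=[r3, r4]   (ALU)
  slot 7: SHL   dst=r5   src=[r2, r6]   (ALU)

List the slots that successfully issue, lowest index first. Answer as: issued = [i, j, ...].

issued = [0, 1, 5]

#0 ALU src=r0,r2 dispatched  <A:2 Mu:2 Ld:2 B:1 rd:3 wr:2>
#1 ALU src=r2,r3 dispatched  <A:1 Mu:2 Ld:2 B:1 rd:1 wr:1>
#2 MUL src=r2,r8 held:RD_PORT  <A:1 Mu:2 Ld:2 B:1 rd:1 wr:1>
#3 MUL src=r2,r5 held:RD_PORT  <A:1 Mu:2 Ld:2 B:1 rd:1 wr:1>
#4 ALU src=r7,r1 held:RD_PORT  <A:1 Mu:2 Ld:2 B:1 rd:1 wr:1>
#5 ALU src=r8,r8 dispatched  <A:0 Mu:2 Ld:2 B:1 rd:0 wr:0>
#6 ALU src=r3,r4 held:FU  <A:0 Mu:2 Ld:2 B:1 rd:0 wr:0>
#7 ALU src=r2,r6 held:FU  <A:0 Mu:2 Ld:2 B:1 rd:0 wr:0>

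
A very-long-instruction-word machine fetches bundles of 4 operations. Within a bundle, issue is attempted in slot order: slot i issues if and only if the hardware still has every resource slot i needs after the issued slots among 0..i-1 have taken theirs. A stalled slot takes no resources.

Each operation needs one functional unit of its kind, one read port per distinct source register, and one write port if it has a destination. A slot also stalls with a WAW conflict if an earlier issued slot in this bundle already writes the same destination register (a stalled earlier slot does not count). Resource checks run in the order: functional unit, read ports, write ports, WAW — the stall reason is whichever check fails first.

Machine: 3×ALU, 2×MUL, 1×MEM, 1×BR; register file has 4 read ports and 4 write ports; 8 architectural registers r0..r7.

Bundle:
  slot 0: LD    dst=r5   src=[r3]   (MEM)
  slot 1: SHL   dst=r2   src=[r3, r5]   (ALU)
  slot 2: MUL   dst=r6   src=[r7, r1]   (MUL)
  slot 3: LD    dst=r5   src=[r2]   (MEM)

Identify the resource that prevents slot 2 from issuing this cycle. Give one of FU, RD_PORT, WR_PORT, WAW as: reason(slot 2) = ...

reason(slot 2) = RD_PORT

slot 0 (MEM): ISSUE — free A3,Mu2,Ld0,B1 rp3 wp3
slot 1 (ALU): ISSUE — free A2,Mu2,Ld0,B1 rp1 wp2
slot 2 (MUL): stall RD_PORT — free A2,Mu2,Ld0,B1 rp1 wp2
slot 3 (MEM): stall FU — free A2,Mu2,Ld0,B1 rp1 wp2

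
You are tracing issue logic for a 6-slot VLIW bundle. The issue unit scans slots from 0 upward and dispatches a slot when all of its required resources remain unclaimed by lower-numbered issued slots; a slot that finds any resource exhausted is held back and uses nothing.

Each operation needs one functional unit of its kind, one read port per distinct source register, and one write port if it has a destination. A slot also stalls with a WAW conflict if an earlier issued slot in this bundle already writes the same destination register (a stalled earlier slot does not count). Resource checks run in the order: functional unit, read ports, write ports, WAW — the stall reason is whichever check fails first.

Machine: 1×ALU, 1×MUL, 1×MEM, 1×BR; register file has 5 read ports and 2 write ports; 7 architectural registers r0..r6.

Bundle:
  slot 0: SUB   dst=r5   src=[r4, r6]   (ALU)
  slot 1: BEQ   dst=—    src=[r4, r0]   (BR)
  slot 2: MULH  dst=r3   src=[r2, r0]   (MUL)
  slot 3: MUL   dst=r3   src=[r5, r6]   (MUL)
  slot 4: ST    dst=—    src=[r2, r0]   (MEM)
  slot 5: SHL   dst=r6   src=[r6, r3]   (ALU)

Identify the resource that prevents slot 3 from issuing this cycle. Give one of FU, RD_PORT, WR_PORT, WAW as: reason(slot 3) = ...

[0] ALU needs rd=2 wr=1: ok; after: ALU=0 MUL=1 MEM=1 BR=1, R=3, W=1
[1] BR needs rd=2 wr=0: ok; after: ALU=0 MUL=1 MEM=1 BR=0, R=1, W=1
[2] MUL needs rd=2 wr=1: RD_PORT; after: ALU=0 MUL=1 MEM=1 BR=0, R=1, W=1
[3] MUL needs rd=2 wr=1: RD_PORT; after: ALU=0 MUL=1 MEM=1 BR=0, R=1, W=1
[4] MEM needs rd=2 wr=0: RD_PORT; after: ALU=0 MUL=1 MEM=1 BR=0, R=1, W=1
[5] ALU needs rd=2 wr=1: FU; after: ALU=0 MUL=1 MEM=1 BR=0, R=1, W=1

reason(slot 3) = RD_PORT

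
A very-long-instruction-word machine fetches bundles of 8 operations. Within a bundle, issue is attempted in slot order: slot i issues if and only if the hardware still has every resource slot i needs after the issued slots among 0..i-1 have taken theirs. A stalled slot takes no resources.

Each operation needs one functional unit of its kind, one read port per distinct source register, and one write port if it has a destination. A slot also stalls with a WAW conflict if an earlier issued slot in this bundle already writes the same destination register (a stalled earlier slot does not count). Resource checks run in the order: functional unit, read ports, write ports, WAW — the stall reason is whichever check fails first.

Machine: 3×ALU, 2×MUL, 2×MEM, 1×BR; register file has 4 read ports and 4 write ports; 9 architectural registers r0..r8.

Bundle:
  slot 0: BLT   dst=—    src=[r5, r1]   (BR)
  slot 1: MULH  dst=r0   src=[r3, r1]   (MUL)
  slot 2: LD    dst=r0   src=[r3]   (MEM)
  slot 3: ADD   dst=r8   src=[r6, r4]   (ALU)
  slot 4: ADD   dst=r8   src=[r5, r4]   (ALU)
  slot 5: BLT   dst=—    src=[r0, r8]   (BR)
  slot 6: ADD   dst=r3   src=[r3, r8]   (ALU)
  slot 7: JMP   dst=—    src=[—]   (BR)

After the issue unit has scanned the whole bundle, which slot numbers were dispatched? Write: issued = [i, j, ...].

issued = [0, 1]

  0. BR ⇒ go  {3A/2Mu/2Ld/0B | 2r 4w}
  1. MUL→r0 ⇒ go  {3A/1Mu/2Ld/0B | 0r 3w}
  2. MEM→r0 ⇒ no(RD_PORT)  {3A/1Mu/2Ld/0B | 0r 3w}
  3. ALU→r8 ⇒ no(RD_PORT)  {3A/1Mu/2Ld/0B | 0r 3w}
  4. ALU→r8 ⇒ no(RD_PORT)  {3A/1Mu/2Ld/0B | 0r 3w}
  5. BR ⇒ no(FU)  {3A/1Mu/2Ld/0B | 0r 3w}
  6. ALU→r3 ⇒ no(RD_PORT)  {3A/1Mu/2Ld/0B | 0r 3w}
  7. BR ⇒ no(FU)  {3A/1Mu/2Ld/0B | 0r 3w}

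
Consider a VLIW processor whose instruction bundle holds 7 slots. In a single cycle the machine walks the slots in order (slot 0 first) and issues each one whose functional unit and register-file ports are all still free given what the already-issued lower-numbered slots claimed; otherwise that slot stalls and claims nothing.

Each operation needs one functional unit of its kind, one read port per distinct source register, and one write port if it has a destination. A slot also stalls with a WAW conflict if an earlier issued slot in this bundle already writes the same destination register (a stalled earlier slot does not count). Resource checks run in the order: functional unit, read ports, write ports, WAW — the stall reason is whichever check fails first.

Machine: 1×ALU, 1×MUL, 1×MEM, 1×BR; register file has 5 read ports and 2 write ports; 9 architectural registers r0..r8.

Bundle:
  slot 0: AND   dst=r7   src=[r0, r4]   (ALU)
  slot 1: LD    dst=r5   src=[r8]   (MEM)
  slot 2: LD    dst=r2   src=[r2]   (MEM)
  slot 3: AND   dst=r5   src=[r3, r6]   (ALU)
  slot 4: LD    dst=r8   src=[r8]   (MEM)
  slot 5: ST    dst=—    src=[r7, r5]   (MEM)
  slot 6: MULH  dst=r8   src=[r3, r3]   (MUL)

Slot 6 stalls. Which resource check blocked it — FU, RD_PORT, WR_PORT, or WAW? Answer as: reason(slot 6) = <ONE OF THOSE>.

reason(slot 6) = WR_PORT

(0) want 1×ALU +2rd +1wr — yes → AL0|MU1|ME1|BR1|rd3|wr1
(1) want 1×MEM +1rd +1wr — yes → AL0|MU1|ME0|BR1|rd2|wr0
(2) want 1×MEM +1rd +1wr — FU → AL0|MU1|ME0|BR1|rd2|wr0
(3) want 1×ALU +2rd +1wr — FU → AL0|MU1|ME0|BR1|rd2|wr0
(4) want 1×MEM +1rd +1wr — FU → AL0|MU1|ME0|BR1|rd2|wr0
(5) want 1×MEM +2rd +0wr — FU → AL0|MU1|ME0|BR1|rd2|wr0
(6) want 1×MUL +1rd +1wr — WR_PORT → AL0|MU1|ME0|BR1|rd2|wr0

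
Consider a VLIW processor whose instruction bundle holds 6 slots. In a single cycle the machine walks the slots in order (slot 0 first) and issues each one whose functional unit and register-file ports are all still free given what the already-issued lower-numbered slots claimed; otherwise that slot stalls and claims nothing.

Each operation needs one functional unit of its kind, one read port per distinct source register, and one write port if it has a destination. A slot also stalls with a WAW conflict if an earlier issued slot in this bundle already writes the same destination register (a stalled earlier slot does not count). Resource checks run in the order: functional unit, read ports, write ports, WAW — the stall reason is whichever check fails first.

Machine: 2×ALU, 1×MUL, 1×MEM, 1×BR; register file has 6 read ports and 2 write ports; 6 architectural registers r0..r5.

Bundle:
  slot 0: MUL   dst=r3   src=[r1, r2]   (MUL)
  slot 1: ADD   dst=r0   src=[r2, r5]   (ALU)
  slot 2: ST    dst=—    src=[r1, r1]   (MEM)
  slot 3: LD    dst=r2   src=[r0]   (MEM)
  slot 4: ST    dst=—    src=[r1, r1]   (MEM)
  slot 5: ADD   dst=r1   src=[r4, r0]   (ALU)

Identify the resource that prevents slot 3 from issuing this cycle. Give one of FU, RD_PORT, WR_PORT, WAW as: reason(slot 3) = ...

[0] MUL needs rd=2 wr=1: ok; after: ALU=2 MUL=0 MEM=1 BR=1, R=4, W=1
[1] ALU needs rd=2 wr=1: ok; after: ALU=1 MUL=0 MEM=1 BR=1, R=2, W=0
[2] MEM needs rd=1 wr=0: ok; after: ALU=1 MUL=0 MEM=0 BR=1, R=1, W=0
[3] MEM needs rd=1 wr=1: FU; after: ALU=1 MUL=0 MEM=0 BR=1, R=1, W=0
[4] MEM needs rd=1 wr=0: FU; after: ALU=1 MUL=0 MEM=0 BR=1, R=1, W=0
[5] ALU needs rd=2 wr=1: RD_PORT; after: ALU=1 MUL=0 MEM=0 BR=1, R=1, W=0

reason(slot 3) = FU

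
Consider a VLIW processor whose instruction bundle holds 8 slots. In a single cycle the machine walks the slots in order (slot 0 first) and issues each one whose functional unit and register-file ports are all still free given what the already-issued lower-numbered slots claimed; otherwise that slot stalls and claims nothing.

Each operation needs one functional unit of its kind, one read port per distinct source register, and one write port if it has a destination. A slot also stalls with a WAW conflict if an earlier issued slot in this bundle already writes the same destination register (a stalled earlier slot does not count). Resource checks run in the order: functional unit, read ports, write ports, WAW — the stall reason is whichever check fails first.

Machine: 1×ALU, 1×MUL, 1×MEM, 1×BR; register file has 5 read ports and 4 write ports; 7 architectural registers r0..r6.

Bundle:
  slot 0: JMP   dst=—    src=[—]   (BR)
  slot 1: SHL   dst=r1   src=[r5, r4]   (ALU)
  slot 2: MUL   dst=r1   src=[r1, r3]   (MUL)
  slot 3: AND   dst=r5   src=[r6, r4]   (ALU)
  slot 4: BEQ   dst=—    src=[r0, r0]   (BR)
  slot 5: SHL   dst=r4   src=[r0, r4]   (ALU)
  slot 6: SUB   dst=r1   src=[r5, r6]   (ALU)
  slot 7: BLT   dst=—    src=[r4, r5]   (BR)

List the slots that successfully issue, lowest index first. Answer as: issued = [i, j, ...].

issued = [0, 1]

[0] BR needs rd=0 wr=0: ok; after: ALU=1 MUL=1 MEM=1 BR=0, R=5, W=4
[1] ALU needs rd=2 wr=1: ok; after: ALU=0 MUL=1 MEM=1 BR=0, R=3, W=3
[2] MUL needs rd=2 wr=1: WAW; after: ALU=0 MUL=1 MEM=1 BR=0, R=3, W=3
[3] ALU needs rd=2 wr=1: FU; after: ALU=0 MUL=1 MEM=1 BR=0, R=3, W=3
[4] BR needs rd=1 wr=0: FU; after: ALU=0 MUL=1 MEM=1 BR=0, R=3, W=3
[5] ALU needs rd=2 wr=1: FU; after: ALU=0 MUL=1 MEM=1 BR=0, R=3, W=3
[6] ALU needs rd=2 wr=1: FU; after: ALU=0 MUL=1 MEM=1 BR=0, R=3, W=3
[7] BR needs rd=2 wr=0: FU; after: ALU=0 MUL=1 MEM=1 BR=0, R=3, W=3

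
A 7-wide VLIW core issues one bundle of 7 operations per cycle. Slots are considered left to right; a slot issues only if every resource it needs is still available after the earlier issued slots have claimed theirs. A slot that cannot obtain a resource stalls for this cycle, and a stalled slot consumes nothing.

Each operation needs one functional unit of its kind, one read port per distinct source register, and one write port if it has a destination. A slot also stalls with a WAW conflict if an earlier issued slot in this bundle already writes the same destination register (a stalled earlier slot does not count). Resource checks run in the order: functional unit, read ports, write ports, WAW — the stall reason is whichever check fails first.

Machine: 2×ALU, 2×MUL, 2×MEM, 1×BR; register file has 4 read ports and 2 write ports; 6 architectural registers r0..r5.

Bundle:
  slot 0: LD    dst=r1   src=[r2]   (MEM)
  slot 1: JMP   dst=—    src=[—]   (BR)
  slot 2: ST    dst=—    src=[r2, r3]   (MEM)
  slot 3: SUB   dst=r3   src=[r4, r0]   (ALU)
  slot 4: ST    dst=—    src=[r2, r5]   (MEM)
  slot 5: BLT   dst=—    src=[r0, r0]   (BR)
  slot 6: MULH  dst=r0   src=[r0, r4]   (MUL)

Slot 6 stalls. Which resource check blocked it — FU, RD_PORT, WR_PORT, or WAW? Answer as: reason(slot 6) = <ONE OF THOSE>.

#0 MEM src=r2 dispatched  <A:2 Mu:2 Ld:1 B:1 rd:3 wr:1>
#1 BR src=- dispatched  <A:2 Mu:2 Ld:1 B:0 rd:3 wr:1>
#2 MEM src=r2,r3 dispatched  <A:2 Mu:2 Ld:0 B:0 rd:1 wr:1>
#3 ALU src=r4,r0 held:RD_PORT  <A:2 Mu:2 Ld:0 B:0 rd:1 wr:1>
#4 MEM src=r2,r5 held:FU  <A:2 Mu:2 Ld:0 B:0 rd:1 wr:1>
#5 BR src=r0,r0 held:FU  <A:2 Mu:2 Ld:0 B:0 rd:1 wr:1>
#6 MUL src=r0,r4 held:RD_PORT  <A:2 Mu:2 Ld:0 B:0 rd:1 wr:1>

reason(slot 6) = RD_PORT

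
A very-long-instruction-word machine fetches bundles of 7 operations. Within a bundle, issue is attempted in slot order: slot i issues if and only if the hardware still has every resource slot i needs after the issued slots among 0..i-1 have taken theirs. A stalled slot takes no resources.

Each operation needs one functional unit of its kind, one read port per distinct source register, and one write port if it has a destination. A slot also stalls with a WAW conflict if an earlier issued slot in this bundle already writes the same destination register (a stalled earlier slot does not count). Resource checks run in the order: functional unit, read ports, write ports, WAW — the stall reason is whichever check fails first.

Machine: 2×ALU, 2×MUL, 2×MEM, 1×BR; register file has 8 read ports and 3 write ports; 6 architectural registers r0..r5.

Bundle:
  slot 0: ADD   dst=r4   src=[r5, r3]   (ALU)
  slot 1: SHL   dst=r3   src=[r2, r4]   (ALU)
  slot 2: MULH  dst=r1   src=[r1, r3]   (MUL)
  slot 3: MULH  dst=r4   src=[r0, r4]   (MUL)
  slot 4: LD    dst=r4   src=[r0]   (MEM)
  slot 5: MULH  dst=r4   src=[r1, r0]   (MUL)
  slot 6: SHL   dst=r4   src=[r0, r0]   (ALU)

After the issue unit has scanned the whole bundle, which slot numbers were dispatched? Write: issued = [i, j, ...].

issued = [0, 1, 2]

[0] ALU needs rd=2 wr=1: ok; after: ALU=1 MUL=2 MEM=2 BR=1, R=6, W=2
[1] ALU needs rd=2 wr=1: ok; after: ALU=0 MUL=2 MEM=2 BR=1, R=4, W=1
[2] MUL needs rd=2 wr=1: ok; after: ALU=0 MUL=1 MEM=2 BR=1, R=2, W=0
[3] MUL needs rd=2 wr=1: WR_PORT; after: ALU=0 MUL=1 MEM=2 BR=1, R=2, W=0
[4] MEM needs rd=1 wr=1: WR_PORT; after: ALU=0 MUL=1 MEM=2 BR=1, R=2, W=0
[5] MUL needs rd=2 wr=1: WR_PORT; after: ALU=0 MUL=1 MEM=2 BR=1, R=2, W=0
[6] ALU needs rd=1 wr=1: FU; after: ALU=0 MUL=1 MEM=2 BR=1, R=2, W=0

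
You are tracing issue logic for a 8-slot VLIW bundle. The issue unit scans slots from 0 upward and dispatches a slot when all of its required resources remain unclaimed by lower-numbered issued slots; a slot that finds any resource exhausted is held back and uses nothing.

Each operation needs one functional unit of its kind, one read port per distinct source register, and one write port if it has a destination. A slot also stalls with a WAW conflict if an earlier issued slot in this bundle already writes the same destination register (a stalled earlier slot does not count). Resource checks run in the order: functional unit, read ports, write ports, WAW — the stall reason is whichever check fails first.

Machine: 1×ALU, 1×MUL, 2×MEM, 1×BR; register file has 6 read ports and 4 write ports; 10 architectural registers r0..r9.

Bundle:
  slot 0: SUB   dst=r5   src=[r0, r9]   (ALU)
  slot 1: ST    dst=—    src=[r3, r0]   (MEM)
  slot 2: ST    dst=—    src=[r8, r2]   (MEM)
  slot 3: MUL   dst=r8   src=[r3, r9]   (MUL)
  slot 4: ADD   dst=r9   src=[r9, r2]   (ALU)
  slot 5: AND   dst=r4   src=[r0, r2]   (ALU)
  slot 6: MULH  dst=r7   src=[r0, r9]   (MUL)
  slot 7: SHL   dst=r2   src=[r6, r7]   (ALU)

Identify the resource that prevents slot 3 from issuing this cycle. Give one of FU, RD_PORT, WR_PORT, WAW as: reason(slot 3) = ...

#0 ALU src=r0,r9 dispatched  <A:0 Mu:1 Ld:2 B:1 rd:4 wr:3>
#1 MEM src=r3,r0 dispatched  <A:0 Mu:1 Ld:1 B:1 rd:2 wr:3>
#2 MEM src=r8,r2 dispatched  <A:0 Mu:1 Ld:0 B:1 rd:0 wr:3>
#3 MUL src=r3,r9 held:RD_PORT  <A:0 Mu:1 Ld:0 B:1 rd:0 wr:3>
#4 ALU src=r9,r2 held:FU  <A:0 Mu:1 Ld:0 B:1 rd:0 wr:3>
#5 ALU src=r0,r2 held:FU  <A:0 Mu:1 Ld:0 B:1 rd:0 wr:3>
#6 MUL src=r0,r9 held:RD_PORT  <A:0 Mu:1 Ld:0 B:1 rd:0 wr:3>
#7 ALU src=r6,r7 held:FU  <A:0 Mu:1 Ld:0 B:1 rd:0 wr:3>

reason(slot 3) = RD_PORT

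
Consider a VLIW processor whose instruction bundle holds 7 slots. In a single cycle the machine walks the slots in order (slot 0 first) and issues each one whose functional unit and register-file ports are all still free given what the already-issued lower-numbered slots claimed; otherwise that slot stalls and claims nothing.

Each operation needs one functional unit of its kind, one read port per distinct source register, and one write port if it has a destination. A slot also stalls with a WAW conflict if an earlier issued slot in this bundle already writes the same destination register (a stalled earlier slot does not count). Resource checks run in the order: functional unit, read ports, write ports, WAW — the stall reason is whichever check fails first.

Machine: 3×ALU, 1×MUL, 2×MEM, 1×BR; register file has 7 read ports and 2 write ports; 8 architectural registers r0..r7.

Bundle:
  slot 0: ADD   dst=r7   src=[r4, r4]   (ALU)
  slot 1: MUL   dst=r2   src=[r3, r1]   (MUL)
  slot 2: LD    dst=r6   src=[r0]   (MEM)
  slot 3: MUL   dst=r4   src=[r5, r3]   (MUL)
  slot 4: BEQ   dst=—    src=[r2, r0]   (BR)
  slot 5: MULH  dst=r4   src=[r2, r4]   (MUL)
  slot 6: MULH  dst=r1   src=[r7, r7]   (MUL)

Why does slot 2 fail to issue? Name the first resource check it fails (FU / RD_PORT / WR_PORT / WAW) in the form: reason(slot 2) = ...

reason(slot 2) = WR_PORT

  0. ALU→r7 ⇒ go  {2A/1Mu/2Ld/1B | 6r 1w}
  1. MUL→r2 ⇒ go  {2A/0Mu/2Ld/1B | 4r 0w}
  2. MEM→r6 ⇒ no(WR_PORT)  {2A/0Mu/2Ld/1B | 4r 0w}
  3. MUL→r4 ⇒ no(FU)  {2A/0Mu/2Ld/1B | 4r 0w}
  4. BR ⇒ go  {2A/0Mu/2Ld/0B | 2r 0w}
  5. MUL→r4 ⇒ no(FU)  {2A/0Mu/2Ld/0B | 2r 0w}
  6. MUL→r1 ⇒ no(FU)  {2A/0Mu/2Ld/0B | 2r 0w}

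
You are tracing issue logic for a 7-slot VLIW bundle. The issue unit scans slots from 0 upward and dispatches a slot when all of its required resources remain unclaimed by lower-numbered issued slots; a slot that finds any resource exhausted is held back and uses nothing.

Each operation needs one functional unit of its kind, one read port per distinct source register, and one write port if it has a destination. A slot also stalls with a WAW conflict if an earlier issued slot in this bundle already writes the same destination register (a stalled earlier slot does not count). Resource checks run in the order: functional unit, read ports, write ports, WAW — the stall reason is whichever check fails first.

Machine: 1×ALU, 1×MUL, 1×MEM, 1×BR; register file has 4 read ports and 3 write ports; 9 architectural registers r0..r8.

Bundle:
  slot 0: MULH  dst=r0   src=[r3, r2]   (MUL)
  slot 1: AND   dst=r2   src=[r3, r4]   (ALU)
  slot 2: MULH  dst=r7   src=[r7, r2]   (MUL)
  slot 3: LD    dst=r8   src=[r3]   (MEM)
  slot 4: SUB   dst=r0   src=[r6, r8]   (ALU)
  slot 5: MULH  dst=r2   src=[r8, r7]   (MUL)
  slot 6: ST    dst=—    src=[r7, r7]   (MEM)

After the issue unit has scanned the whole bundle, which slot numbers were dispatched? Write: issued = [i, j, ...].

issued = [0, 1]

(0) want 1×MUL +2rd +1wr — yes → AL1|MU0|ME1|BR1|rd2|wr2
(1) want 1×ALU +2rd +1wr — yes → AL0|MU0|ME1|BR1|rd0|wr1
(2) want 1×MUL +2rd +1wr — FU → AL0|MU0|ME1|BR1|rd0|wr1
(3) want 1×MEM +1rd +1wr — RD_PORT → AL0|MU0|ME1|BR1|rd0|wr1
(4) want 1×ALU +2rd +1wr — FU → AL0|MU0|ME1|BR1|rd0|wr1
(5) want 1×MUL +2rd +1wr — FU → AL0|MU0|ME1|BR1|rd0|wr1
(6) want 1×MEM +1rd +0wr — RD_PORT → AL0|MU0|ME1|BR1|rd0|wr1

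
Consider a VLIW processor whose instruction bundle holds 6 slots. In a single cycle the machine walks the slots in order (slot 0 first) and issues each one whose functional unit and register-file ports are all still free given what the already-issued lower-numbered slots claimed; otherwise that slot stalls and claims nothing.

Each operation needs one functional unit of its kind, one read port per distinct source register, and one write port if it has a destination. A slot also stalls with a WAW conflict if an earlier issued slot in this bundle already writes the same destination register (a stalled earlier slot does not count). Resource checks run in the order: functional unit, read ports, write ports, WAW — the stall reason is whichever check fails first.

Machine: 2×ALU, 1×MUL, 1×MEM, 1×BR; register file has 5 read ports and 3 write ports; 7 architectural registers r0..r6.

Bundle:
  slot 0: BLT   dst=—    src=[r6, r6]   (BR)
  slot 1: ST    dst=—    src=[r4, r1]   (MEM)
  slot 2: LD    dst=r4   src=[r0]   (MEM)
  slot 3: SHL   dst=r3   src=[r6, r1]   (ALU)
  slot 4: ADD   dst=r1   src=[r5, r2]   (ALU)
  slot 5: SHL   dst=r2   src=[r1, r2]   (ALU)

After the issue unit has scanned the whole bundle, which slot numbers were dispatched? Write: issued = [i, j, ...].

  0. BR ⇒ go  {2A/1Mu/1Ld/0B | 4r 3w}
  1. MEM ⇒ go  {2A/1Mu/0Ld/0B | 2r 3w}
  2. MEM→r4 ⇒ no(FU)  {2A/1Mu/0Ld/0B | 2r 3w}
  3. ALU→r3 ⇒ go  {1A/1Mu/0Ld/0B | 0r 2w}
  4. ALU→r1 ⇒ no(RD_PORT)  {1A/1Mu/0Ld/0B | 0r 2w}
  5. ALU→r2 ⇒ no(RD_PORT)  {1A/1Mu/0Ld/0B | 0r 2w}

issued = [0, 1, 3]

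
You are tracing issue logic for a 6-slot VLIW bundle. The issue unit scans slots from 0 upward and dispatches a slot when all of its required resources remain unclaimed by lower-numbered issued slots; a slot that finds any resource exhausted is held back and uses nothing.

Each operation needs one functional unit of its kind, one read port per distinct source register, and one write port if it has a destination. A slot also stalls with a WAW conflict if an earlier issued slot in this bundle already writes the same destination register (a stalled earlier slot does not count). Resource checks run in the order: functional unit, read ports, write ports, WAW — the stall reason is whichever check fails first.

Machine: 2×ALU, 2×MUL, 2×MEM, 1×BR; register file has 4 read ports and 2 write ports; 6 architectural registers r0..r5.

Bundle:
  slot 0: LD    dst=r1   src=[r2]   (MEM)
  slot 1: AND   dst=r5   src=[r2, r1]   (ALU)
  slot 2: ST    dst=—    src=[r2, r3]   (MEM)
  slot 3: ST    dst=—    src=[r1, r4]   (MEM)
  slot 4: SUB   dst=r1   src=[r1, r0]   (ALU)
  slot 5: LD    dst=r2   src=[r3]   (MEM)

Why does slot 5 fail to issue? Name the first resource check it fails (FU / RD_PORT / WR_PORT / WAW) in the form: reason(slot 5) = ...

(0) want 1×MEM +1rd +1wr — yes → AL2|MU2|ME1|BR1|rd3|wr1
(1) want 1×ALU +2rd +1wr — yes → AL1|MU2|ME1|BR1|rd1|wr0
(2) want 1×MEM +2rd +0wr — RD_PORT → AL1|MU2|ME1|BR1|rd1|wr0
(3) want 1×MEM +2rd +0wr — RD_PORT → AL1|MU2|ME1|BR1|rd1|wr0
(4) want 1×ALU +2rd +1wr — RD_PORT → AL1|MU2|ME1|BR1|rd1|wr0
(5) want 1×MEM +1rd +1wr — WR_PORT → AL1|MU2|ME1|BR1|rd1|wr0

reason(slot 5) = WR_PORT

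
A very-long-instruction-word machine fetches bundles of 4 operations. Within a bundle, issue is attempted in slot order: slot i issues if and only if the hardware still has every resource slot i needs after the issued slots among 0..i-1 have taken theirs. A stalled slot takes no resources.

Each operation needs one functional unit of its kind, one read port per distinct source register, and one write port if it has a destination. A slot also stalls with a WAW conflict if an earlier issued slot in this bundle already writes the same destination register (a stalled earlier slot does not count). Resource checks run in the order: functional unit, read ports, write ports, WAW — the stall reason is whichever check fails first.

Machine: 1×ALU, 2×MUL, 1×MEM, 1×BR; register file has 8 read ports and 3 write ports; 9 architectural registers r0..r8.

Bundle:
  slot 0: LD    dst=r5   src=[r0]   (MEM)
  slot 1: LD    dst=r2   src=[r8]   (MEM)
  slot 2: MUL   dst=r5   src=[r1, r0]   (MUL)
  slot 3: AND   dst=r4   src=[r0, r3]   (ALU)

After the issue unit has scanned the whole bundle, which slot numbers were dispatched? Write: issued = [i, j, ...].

[0] MEM needs rd=1 wr=1: ok; after: ALU=1 MUL=2 MEM=0 BR=1, R=7, W=2
[1] MEM needs rd=1 wr=1: FU; after: ALU=1 MUL=2 MEM=0 BR=1, R=7, W=2
[2] MUL needs rd=2 wr=1: WAW; after: ALU=1 MUL=2 MEM=0 BR=1, R=7, W=2
[3] ALU needs rd=2 wr=1: ok; after: ALU=0 MUL=2 MEM=0 BR=1, R=5, W=1

issued = [0, 3]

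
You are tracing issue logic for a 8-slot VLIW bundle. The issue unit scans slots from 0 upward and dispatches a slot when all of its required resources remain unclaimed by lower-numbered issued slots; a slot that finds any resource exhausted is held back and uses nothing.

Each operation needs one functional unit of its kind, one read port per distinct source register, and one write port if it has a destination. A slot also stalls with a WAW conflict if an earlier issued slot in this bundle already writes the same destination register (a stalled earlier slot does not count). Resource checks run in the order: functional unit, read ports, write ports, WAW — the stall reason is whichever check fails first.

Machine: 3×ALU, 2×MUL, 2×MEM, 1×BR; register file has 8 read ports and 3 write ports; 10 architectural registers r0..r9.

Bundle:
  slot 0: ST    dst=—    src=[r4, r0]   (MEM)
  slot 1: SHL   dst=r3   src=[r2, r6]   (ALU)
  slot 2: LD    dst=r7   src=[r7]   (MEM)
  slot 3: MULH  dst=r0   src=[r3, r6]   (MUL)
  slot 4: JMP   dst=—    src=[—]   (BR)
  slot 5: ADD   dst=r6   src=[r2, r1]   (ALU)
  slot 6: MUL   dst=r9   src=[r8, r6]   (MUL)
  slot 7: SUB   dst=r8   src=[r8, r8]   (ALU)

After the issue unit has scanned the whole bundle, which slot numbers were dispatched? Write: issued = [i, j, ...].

slot 0 (MEM): ISSUE — free A3,Mu2,Ld1,B1 rp6 wp3
slot 1 (ALU): ISSUE — free A2,Mu2,Ld1,B1 rp4 wp2
slot 2 (MEM): ISSUE — free A2,Mu2,Ld0,B1 rp3 wp1
slot 3 (MUL): ISSUE — free A2,Mu1,Ld0,B1 rp1 wp0
slot 4 (BR): ISSUE — free A2,Mu1,Ld0,B0 rp1 wp0
slot 5 (ALU): stall RD_PORT — free A2,Mu1,Ld0,B0 rp1 wp0
slot 6 (MUL): stall RD_PORT — free A2,Mu1,Ld0,B0 rp1 wp0
slot 7 (ALU): stall WR_PORT — free A2,Mu1,Ld0,B0 rp1 wp0

issued = [0, 1, 2, 3, 4]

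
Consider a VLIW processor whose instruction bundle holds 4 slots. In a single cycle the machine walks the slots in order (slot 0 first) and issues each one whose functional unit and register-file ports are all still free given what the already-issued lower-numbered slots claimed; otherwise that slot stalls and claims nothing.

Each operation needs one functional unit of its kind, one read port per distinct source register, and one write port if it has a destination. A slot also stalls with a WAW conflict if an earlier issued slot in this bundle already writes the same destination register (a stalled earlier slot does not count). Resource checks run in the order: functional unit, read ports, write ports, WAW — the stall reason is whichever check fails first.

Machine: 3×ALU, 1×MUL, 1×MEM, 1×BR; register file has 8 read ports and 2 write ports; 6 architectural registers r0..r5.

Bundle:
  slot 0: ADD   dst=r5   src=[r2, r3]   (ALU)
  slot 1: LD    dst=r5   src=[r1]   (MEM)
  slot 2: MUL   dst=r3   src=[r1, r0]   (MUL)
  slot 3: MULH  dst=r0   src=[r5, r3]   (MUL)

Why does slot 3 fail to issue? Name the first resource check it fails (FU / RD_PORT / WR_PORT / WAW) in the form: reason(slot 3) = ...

  0. ALU→r5 ⇒ go  {2A/1Mu/1Ld/1B | 6r 1w}
  1. MEM→r5 ⇒ no(WAW)  {2A/1Mu/1Ld/1B | 6r 1w}
  2. MUL→r3 ⇒ go  {2A/0Mu/1Ld/1B | 4r 0w}
  3. MUL→r0 ⇒ no(FU)  {2A/0Mu/1Ld/1B | 4r 0w}

reason(slot 3) = FU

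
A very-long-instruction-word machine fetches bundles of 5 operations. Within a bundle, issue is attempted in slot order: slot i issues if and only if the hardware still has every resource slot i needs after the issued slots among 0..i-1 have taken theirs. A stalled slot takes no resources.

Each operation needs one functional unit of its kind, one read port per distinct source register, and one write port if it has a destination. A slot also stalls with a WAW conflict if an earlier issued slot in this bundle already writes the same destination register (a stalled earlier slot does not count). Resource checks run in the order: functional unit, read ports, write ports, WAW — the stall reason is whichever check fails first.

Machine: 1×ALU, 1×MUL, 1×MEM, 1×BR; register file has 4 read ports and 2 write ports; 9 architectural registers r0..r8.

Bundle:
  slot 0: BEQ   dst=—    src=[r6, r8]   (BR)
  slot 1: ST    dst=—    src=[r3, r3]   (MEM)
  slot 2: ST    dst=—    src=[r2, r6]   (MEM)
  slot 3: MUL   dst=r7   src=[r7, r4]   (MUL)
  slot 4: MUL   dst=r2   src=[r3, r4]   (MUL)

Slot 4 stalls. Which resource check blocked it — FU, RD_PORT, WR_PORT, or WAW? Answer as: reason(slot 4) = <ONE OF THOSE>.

[0] BR needs rd=2 wr=0: ok; after: ALU=1 MUL=1 MEM=1 BR=0, R=2, W=2
[1] MEM needs rd=1 wr=0: ok; after: ALU=1 MUL=1 MEM=0 BR=0, R=1, W=2
[2] MEM needs rd=2 wr=0: FU; after: ALU=1 MUL=1 MEM=0 BR=0, R=1, W=2
[3] MUL needs rd=2 wr=1: RD_PORT; after: ALU=1 MUL=1 MEM=0 BR=0, R=1, W=2
[4] MUL needs rd=2 wr=1: RD_PORT; after: ALU=1 MUL=1 MEM=0 BR=0, R=1, W=2

reason(slot 4) = RD_PORT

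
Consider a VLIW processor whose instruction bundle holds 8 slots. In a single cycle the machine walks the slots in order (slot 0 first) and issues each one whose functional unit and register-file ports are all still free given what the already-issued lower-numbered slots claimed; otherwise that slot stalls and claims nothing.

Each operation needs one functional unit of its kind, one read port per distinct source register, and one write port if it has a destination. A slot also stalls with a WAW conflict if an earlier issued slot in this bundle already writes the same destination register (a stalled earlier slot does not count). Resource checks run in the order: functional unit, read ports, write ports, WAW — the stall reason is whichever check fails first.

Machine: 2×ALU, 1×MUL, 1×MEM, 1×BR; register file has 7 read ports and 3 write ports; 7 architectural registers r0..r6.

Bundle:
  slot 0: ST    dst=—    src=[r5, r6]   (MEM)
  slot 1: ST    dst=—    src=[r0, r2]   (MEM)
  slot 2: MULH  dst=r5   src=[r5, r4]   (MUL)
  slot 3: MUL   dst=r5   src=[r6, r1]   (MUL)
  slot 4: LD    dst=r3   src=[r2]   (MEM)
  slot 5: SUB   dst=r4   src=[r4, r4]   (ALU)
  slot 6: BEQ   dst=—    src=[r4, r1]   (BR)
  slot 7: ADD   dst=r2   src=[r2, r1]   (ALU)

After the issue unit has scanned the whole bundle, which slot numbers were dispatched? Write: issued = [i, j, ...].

issued = [0, 2, 5, 6]

  0. MEM ⇒ go  {2A/1Mu/0Ld/1B | 5r 3w}
  1. MEM ⇒ no(FU)  {2A/1Mu/0Ld/1B | 5r 3w}
  2. MUL→r5 ⇒ go  {2A/0Mu/0Ld/1B | 3r 2w}
  3. MUL→r5 ⇒ no(FU)  {2A/0Mu/0Ld/1B | 3r 2w}
  4. MEM→r3 ⇒ no(FU)  {2A/0Mu/0Ld/1B | 3r 2w}
  5. ALU→r4 ⇒ go  {1A/0Mu/0Ld/1B | 2r 1w}
  6. BR ⇒ go  {1A/0Mu/0Ld/0B | 0r 1w}
  7. ALU→r2 ⇒ no(RD_PORT)  {1A/0Mu/0Ld/0B | 0r 1w}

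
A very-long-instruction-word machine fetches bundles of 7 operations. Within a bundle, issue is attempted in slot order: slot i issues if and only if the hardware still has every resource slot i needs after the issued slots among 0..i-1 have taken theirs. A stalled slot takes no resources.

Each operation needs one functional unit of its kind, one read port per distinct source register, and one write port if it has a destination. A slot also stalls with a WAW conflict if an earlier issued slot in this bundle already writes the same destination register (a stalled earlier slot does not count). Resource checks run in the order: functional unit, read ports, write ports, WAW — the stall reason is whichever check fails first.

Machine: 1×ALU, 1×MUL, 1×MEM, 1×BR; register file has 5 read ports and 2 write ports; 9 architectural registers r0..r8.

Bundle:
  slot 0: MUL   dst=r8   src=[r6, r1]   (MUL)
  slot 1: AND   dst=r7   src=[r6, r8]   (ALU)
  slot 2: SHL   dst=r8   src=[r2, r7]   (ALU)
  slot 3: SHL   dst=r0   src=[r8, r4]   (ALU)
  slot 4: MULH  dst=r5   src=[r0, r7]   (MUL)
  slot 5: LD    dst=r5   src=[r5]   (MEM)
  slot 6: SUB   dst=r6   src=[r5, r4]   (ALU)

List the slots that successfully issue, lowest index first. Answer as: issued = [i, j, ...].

[0] MUL needs rd=2 wr=1: ok; after: ALU=1 MUL=0 MEM=1 BR=1, R=3, W=1
[1] ALU needs rd=2 wr=1: ok; after: ALU=0 MUL=0 MEM=1 BR=1, R=1, W=0
[2] ALU needs rd=2 wr=1: FU; after: ALU=0 MUL=0 MEM=1 BR=1, R=1, W=0
[3] ALU needs rd=2 wr=1: FU; after: ALU=0 MUL=0 MEM=1 BR=1, R=1, W=0
[4] MUL needs rd=2 wr=1: FU; after: ALU=0 MUL=0 MEM=1 BR=1, R=1, W=0
[5] MEM needs rd=1 wr=1: WR_PORT; after: ALU=0 MUL=0 MEM=1 BR=1, R=1, W=0
[6] ALU needs rd=2 wr=1: FU; after: ALU=0 MUL=0 MEM=1 BR=1, R=1, W=0

issued = [0, 1]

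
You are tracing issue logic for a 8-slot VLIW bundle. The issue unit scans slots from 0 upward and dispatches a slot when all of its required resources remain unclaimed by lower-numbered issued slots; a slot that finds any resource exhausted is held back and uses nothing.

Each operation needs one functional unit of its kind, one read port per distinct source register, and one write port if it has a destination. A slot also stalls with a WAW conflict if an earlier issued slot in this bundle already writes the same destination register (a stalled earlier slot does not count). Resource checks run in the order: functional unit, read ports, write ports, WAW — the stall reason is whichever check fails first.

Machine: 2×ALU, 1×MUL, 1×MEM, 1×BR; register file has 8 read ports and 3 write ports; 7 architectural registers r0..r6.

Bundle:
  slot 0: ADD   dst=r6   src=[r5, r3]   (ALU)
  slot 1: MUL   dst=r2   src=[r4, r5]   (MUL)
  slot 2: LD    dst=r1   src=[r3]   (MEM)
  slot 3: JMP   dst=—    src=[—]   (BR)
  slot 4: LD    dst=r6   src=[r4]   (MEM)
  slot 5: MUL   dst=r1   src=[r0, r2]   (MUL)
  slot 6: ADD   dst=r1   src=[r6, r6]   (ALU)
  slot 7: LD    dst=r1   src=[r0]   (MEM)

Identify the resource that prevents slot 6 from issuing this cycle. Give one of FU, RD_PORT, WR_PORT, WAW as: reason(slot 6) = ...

#0 ALU src=r5,r3 dispatched  <A:1 Mu:1 Ld:1 B:1 rd:6 wr:2>
#1 MUL src=r4,r5 dispatched  <A:1 Mu:0 Ld:1 B:1 rd:4 wr:1>
#2 MEM src=r3 dispatched  <A:1 Mu:0 Ld:0 B:1 rd:3 wr:0>
#3 BR src=- dispatched  <A:1 Mu:0 Ld:0 B:0 rd:3 wr:0>
#4 MEM src=r4 held:FU  <A:1 Mu:0 Ld:0 B:0 rd:3 wr:0>
#5 MUL src=r0,r2 held:FU  <A:1 Mu:0 Ld:0 B:0 rd:3 wr:0>
#6 ALU src=r6,r6 held:WR_PORT  <A:1 Mu:0 Ld:0 B:0 rd:3 wr:0>
#7 MEM src=r0 held:FU  <A:1 Mu:0 Ld:0 B:0 rd:3 wr:0>

reason(slot 6) = WR_PORT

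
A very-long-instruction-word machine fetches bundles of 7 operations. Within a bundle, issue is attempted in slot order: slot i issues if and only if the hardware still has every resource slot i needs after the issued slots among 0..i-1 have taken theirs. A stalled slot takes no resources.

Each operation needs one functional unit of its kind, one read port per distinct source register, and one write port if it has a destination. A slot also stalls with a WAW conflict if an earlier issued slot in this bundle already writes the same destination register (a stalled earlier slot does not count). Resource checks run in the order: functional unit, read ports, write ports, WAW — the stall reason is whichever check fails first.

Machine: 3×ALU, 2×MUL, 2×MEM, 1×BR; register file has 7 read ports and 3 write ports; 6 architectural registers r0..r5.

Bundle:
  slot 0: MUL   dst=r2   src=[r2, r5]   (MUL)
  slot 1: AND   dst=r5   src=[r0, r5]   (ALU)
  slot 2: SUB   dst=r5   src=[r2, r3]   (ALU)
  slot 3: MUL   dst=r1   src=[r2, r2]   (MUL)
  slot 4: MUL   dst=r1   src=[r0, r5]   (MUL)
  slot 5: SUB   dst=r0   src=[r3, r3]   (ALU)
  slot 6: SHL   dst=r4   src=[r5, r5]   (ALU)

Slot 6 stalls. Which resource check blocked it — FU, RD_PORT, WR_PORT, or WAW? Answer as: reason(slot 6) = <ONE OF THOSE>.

#0 MUL src=r2,r5 dispatched  <A:3 Mu:1 Ld:2 B:1 rd:5 wr:2>
#1 ALU src=r0,r5 dispatched  <A:2 Mu:1 Ld:2 B:1 rd:3 wr:1>
#2 ALU src=r2,r3 held:WAW  <A:2 Mu:1 Ld:2 B:1 rd:3 wr:1>
#3 MUL src=r2,r2 dispatched  <A:2 Mu:0 Ld:2 B:1 rd:2 wr:0>
#4 MUL src=r0,r5 held:FU  <A:2 Mu:0 Ld:2 B:1 rd:2 wr:0>
#5 ALU src=r3,r3 held:WR_PORT  <A:2 Mu:0 Ld:2 B:1 rd:2 wr:0>
#6 ALU src=r5,r5 held:WR_PORT  <A:2 Mu:0 Ld:2 B:1 rd:2 wr:0>

reason(slot 6) = WR_PORT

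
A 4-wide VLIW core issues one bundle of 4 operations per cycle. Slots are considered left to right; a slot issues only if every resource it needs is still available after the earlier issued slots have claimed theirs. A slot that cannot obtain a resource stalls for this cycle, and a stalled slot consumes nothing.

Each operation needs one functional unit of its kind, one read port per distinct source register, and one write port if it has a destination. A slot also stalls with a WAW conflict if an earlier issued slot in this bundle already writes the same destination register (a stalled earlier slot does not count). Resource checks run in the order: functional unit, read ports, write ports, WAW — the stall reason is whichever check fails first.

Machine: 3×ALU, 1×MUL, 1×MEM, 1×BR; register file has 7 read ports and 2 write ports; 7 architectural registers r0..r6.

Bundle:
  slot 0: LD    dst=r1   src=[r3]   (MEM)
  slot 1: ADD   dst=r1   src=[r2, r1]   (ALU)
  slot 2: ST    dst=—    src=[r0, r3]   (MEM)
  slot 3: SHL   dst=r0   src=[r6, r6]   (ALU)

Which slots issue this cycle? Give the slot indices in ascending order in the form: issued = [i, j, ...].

(0) want 1×MEM +1rd +1wr — yes → AL3|MU1|ME0|BR1|rd6|wr1
(1) want 1×ALU +2rd +1wr — WAW → AL3|MU1|ME0|BR1|rd6|wr1
(2) want 1×MEM +2rd +0wr — FU → AL3|MU1|ME0|BR1|rd6|wr1
(3) want 1×ALU +1rd +1wr — yes → AL2|MU1|ME0|BR1|rd5|wr0

issued = [0, 3]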